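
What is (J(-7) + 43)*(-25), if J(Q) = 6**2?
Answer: -1975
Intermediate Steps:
J(Q) = 36
(J(-7) + 43)*(-25) = (36 + 43)*(-25) = 79*(-25) = -1975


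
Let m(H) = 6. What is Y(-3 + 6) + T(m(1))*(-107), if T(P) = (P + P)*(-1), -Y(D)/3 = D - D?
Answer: 1284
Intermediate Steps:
Y(D) = 0 (Y(D) = -3*(D - D) = -3*0 = 0)
T(P) = -2*P (T(P) = (2*P)*(-1) = -2*P)
Y(-3 + 6) + T(m(1))*(-107) = 0 - 2*6*(-107) = 0 - 12*(-107) = 0 + 1284 = 1284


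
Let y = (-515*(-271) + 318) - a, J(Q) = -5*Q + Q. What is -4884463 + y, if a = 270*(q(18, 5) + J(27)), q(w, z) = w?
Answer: -4720280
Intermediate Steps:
J(Q) = -4*Q
a = -24300 (a = 270*(18 - 4*27) = 270*(18 - 108) = 270*(-90) = -24300)
y = 164183 (y = (-515*(-271) + 318) - 1*(-24300) = (139565 + 318) + 24300 = 139883 + 24300 = 164183)
-4884463 + y = -4884463 + 164183 = -4720280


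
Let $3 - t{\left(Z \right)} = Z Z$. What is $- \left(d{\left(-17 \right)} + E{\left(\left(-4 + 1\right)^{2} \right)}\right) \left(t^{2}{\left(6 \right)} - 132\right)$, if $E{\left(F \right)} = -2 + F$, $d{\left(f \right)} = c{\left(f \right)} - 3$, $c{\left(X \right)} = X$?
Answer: $12441$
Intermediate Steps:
$t{\left(Z \right)} = 3 - Z^{2}$ ($t{\left(Z \right)} = 3 - Z Z = 3 - Z^{2}$)
$d{\left(f \right)} = -3 + f$ ($d{\left(f \right)} = f - 3 = -3 + f$)
$- \left(d{\left(-17 \right)} + E{\left(\left(-4 + 1\right)^{2} \right)}\right) \left(t^{2}{\left(6 \right)} - 132\right) = - \left(\left(-3 - 17\right) - \left(2 - \left(-4 + 1\right)^{2}\right)\right) \left(\left(3 - 6^{2}\right)^{2} - 132\right) = - \left(-20 - \left(2 - \left(-3\right)^{2}\right)\right) \left(\left(3 - 36\right)^{2} - 132\right) = - \left(-20 + \left(-2 + 9\right)\right) \left(\left(3 - 36\right)^{2} - 132\right) = - \left(-20 + 7\right) \left(\left(-33\right)^{2} - 132\right) = - \left(-13\right) \left(1089 - 132\right) = - \left(-13\right) 957 = \left(-1\right) \left(-12441\right) = 12441$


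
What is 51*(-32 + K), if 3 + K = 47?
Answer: 612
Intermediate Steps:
K = 44 (K = -3 + 47 = 44)
51*(-32 + K) = 51*(-32 + 44) = 51*12 = 612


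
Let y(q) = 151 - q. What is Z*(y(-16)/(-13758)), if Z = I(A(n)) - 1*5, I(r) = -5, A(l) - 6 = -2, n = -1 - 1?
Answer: 835/6879 ≈ 0.12138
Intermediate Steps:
n = -2
A(l) = 4 (A(l) = 6 - 2 = 4)
Z = -10 (Z = -5 - 1*5 = -5 - 5 = -10)
Z*(y(-16)/(-13758)) = -10*(151 - 1*(-16))/(-13758) = -10*(151 + 16)*(-1)/13758 = -1670*(-1)/13758 = -10*(-167/13758) = 835/6879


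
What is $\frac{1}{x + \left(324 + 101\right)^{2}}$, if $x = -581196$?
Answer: $- \frac{1}{400571} \approx -2.4964 \cdot 10^{-6}$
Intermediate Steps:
$\frac{1}{x + \left(324 + 101\right)^{2}} = \frac{1}{-581196 + \left(324 + 101\right)^{2}} = \frac{1}{-581196 + 425^{2}} = \frac{1}{-581196 + 180625} = \frac{1}{-400571} = - \frac{1}{400571}$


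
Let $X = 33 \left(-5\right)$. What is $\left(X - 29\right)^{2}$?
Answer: $37636$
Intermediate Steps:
$X = -165$
$\left(X - 29\right)^{2} = \left(-165 - 29\right)^{2} = \left(-194\right)^{2} = 37636$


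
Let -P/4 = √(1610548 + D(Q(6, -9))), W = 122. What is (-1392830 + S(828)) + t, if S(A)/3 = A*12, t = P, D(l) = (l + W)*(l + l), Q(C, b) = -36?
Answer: -1363022 - 8*√401089 ≈ -1.3681e+6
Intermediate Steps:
D(l) = 2*l*(122 + l) (D(l) = (l + 122)*(l + l) = (122 + l)*(2*l) = 2*l*(122 + l))
P = -8*√401089 (P = -4*√(1610548 + 2*(-36)*(122 - 36)) = -4*√(1610548 + 2*(-36)*86) = -4*√(1610548 - 6192) = -8*√401089 ≈ -5066.5)
t = -8*√401089 ≈ -5066.5
S(A) = 36*A (S(A) = 3*(A*12) = 3*(12*A) = 36*A)
(-1392830 + S(828)) + t = (-1392830 + 36*828) - 8*√401089 = (-1392830 + 29808) - 8*√401089 = -1363022 - 8*√401089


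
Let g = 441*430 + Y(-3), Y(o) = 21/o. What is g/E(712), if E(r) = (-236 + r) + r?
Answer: 189623/1188 ≈ 159.62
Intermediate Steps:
E(r) = -236 + 2*r
g = 189623 (g = 441*430 + 21/(-3) = 189630 + 21*(-1/3) = 189630 - 7 = 189623)
g/E(712) = 189623/(-236 + 2*712) = 189623/(-236 + 1424) = 189623/1188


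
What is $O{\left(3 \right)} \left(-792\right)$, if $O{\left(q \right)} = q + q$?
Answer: $-4752$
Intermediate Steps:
$O{\left(q \right)} = 2 q$
$O{\left(3 \right)} \left(-792\right) = 2 \cdot 3 \left(-792\right) = 6 \left(-792\right) = -4752$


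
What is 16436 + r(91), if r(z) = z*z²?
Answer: 770007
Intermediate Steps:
r(z) = z³
16436 + r(91) = 16436 + 91³ = 16436 + 753571 = 770007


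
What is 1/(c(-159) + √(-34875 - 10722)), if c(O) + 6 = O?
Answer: -55/24274 - I*√45597/72822 ≈ -0.0022658 - 0.0029323*I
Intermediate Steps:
c(O) = -6 + O
1/(c(-159) + √(-34875 - 10722)) = 1/((-6 - 159) + √(-34875 - 10722)) = 1/(-165 + √(-45597)) = 1/(-165 + I*√45597)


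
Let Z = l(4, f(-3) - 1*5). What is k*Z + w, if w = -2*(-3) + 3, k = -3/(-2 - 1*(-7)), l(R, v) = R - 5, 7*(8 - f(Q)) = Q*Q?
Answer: 48/5 ≈ 9.6000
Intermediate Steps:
f(Q) = 8 - Q**2/7 (f(Q) = 8 - Q*Q/7 = 8 - Q**2/7)
l(R, v) = -5 + R
Z = -1 (Z = -5 + 4 = -1)
k = -3/5 (k = -3/(-2 + 7) = -3/5 ≈ -0.60000)
w = 9 (w = 6 + 3 = 9)
k*Z + w = -3/5*(-1) + 9 = 3/5 + 9 = 48/5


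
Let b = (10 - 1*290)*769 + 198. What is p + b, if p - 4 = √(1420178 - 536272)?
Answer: -215118 + √883906 ≈ -2.1418e+5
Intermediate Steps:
b = -215122 (b = (10 - 290)*769 + 198 = -280*769 + 198 = -215320 + 198 = -215122)
p = 4 + √883906 (p = 4 + √(1420178 - 536272) = 4 + √883906 ≈ 944.16)
p + b = (4 + √883906) - 215122 = -215118 + √883906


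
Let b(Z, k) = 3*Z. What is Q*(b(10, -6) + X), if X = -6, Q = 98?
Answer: 2352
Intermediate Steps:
Q*(b(10, -6) + X) = 98*(3*10 - 6) = 98*(30 - 6) = 98*24 = 2352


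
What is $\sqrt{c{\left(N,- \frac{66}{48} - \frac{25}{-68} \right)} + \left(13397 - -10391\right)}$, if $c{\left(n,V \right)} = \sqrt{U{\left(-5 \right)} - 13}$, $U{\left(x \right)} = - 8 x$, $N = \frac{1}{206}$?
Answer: $\sqrt{23788 + 3 \sqrt{3}} \approx 154.25$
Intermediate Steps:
$N = \frac{1}{206} \approx 0.0048544$
$c{\left(n,V \right)} = 3 \sqrt{3}$ ($c{\left(n,V \right)} = \sqrt{\left(-8\right) \left(-5\right) - 13} = \sqrt{40 - 13} = \sqrt{27} = 3 \sqrt{3}$)
$\sqrt{c{\left(N,- \frac{66}{48} - \frac{25}{-68} \right)} + \left(13397 - -10391\right)} = \sqrt{3 \sqrt{3} + \left(13397 - -10391\right)} = \sqrt{3 \sqrt{3} + \left(13397 + 10391\right)} = \sqrt{3 \sqrt{3} + 23788} = \sqrt{23788 + 3 \sqrt{3}}$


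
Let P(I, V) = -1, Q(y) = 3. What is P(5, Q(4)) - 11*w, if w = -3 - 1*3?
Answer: 65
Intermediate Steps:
w = -6 (w = -3 - 3 = -6)
P(5, Q(4)) - 11*w = -1 - 11*(-6) = -1 + 66 = 65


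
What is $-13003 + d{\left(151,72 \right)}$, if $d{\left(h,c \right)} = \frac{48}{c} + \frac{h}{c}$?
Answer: $- \frac{936017}{72} \approx -13000.0$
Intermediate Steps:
$-13003 + d{\left(151,72 \right)} = -13003 + \frac{48 + 151}{72} = -13003 + \frac{1}{72} \cdot 199 = -13003 + \frac{199}{72} = - \frac{936017}{72}$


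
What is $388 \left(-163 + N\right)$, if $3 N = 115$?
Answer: $- \frac{145112}{3} \approx -48371.0$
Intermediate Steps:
$N = \frac{115}{3}$ ($N = \frac{1}{3} \cdot 115 = \frac{115}{3} \approx 38.333$)
$388 \left(-163 + N\right) = 388 \left(-163 + \frac{115}{3}\right) = 388 \left(- \frac{374}{3}\right) = - \frac{145112}{3}$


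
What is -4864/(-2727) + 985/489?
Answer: 1688197/444501 ≈ 3.7980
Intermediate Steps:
-4864/(-2727) + 985/489 = -4864*(-1/2727) + 985*(1/489) = 4864/2727 + 985/489 = 1688197/444501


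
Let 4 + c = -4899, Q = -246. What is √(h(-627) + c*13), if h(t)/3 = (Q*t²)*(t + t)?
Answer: √363821955569 ≈ 6.0318e+5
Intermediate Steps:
c = -4903 (c = -4 - 4899 = -4903)
h(t) = -1476*t³ (h(t) = 3*((-246*t²)*(t + t)) = 3*((-246*t²)*(2*t)) = 3*(-492*t³) = -1476*t³)
√(h(-627) + c*13) = √(-1476*(-627)³ - 4903*13) = √(-1476*(-246491883) - 63739) = √(363822019308 - 63739) = √363821955569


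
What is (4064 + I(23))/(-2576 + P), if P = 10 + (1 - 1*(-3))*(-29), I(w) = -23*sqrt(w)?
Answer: -2032/1341 + 23*sqrt(23)/2682 ≈ -1.4742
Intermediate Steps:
P = -106 (P = 10 + (1 + 3)*(-29) = 10 + 4*(-29) = 10 - 116 = -106)
(4064 + I(23))/(-2576 + P) = (4064 - 23*sqrt(23))/(-2576 - 106) = (4064 - 23*sqrt(23))/(-2682) = (4064 - 23*sqrt(23))*(-1/2682) = -2032/1341 + 23*sqrt(23)/2682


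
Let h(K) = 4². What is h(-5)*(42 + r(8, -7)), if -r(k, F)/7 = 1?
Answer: 560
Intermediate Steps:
h(K) = 16
r(k, F) = -7 (r(k, F) = -7*1 = -7)
h(-5)*(42 + r(8, -7)) = 16*(42 - 7) = 16*35 = 560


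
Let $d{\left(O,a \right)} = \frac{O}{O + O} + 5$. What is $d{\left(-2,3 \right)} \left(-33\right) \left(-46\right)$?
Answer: $8349$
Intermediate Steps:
$d{\left(O,a \right)} = \frac{11}{2}$ ($d{\left(O,a \right)} = \frac{O}{2 O} + 5 = \frac{1}{2 O} O + 5 = \frac{1}{2} + 5 = \frac{11}{2}$)
$d{\left(-2,3 \right)} \left(-33\right) \left(-46\right) = \frac{11}{2} \left(-33\right) \left(-46\right) = \left(- \frac{363}{2}\right) \left(-46\right) = 8349$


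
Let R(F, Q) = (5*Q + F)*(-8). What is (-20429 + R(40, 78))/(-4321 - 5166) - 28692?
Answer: -272177135/9487 ≈ -28689.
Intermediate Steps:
R(F, Q) = -40*Q - 8*F (R(F, Q) = (F + 5*Q)*(-8) = -40*Q - 8*F)
(-20429 + R(40, 78))/(-4321 - 5166) - 28692 = (-20429 + (-40*78 - 8*40))/(-4321 - 5166) - 28692 = (-20429 + (-3120 - 320))/(-9487) - 28692 = (-20429 - 3440)*(-1/9487) - 28692 = -23869*(-1/9487) - 28692 = 23869/9487 - 28692 = -272177135/9487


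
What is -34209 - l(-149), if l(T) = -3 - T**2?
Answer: -12005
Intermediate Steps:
-34209 - l(-149) = -34209 - (-3 - 1*(-149)**2) = -34209 - (-3 - 1*22201) = -34209 - (-3 - 22201) = -34209 - 1*(-22204) = -34209 + 22204 = -12005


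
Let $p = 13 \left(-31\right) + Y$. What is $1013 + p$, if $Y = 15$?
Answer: $625$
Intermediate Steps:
$p = -388$ ($p = 13 \left(-31\right) + 15 = -403 + 15 = -388$)
$1013 + p = 1013 - 388 = 625$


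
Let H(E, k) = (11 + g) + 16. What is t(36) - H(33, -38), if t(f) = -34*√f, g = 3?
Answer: -234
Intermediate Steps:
H(E, k) = 30 (H(E, k) = (11 + 3) + 16 = 14 + 16 = 30)
t(36) - H(33, -38) = -34*√36 - 1*30 = -34*6 - 30 = -204 - 30 = -234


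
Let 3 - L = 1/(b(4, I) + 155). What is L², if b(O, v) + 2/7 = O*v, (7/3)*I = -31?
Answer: 4519876/505521 ≈ 8.9410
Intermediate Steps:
I = -93/7 (I = (3/7)*(-31) = -93/7 ≈ -13.286)
b(O, v) = -2/7 + O*v
L = 2126/711 (L = 3 - 1/((-2/7 + 4*(-93/7)) + 155) = 3 - 1/((-2/7 - 372/7) + 155) = 3 - 1/(-374/7 + 155) = 3 - 1/711/7 = 3 - 1*7/711 = 3 - 7/711 = 2126/711 ≈ 2.9902)
L² = (2126/711)² = 4519876/505521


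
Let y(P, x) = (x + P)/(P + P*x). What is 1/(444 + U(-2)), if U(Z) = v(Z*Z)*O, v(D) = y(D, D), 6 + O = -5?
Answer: 5/2198 ≈ 0.0022748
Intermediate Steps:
O = -11 (O = -6 - 5 = -11)
y(P, x) = (P + x)/(P + P*x)
v(D) = 2/(1 + D) (v(D) = (D + D)/(D*(1 + D)) = (2*D)/(D*(1 + D)) = 2/(1 + D))
U(Z) = -22/(1 + Z²) (U(Z) = (2/(1 + Z*Z))*(-11) = (2/(1 + Z²))*(-11) = -22/(1 + Z²))
1/(444 + U(-2)) = 1/(444 - 22/(1 + (-2)²)) = 1/(444 - 22/(1 + 4)) = 1/(444 - 22/5) = 1/(2198/5) = 5/2198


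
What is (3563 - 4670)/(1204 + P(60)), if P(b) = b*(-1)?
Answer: -1107/1144 ≈ -0.96766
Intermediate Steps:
P(b) = -b
(3563 - 4670)/(1204 + P(60)) = (3563 - 4670)/(1204 - 1*60) = -1107/(1204 - 60) = -1107/1144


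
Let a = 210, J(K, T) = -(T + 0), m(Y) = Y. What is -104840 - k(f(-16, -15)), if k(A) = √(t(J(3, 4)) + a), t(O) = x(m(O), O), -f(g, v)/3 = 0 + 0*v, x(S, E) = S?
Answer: -104840 - √206 ≈ -1.0485e+5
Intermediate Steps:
J(K, T) = -T
f(g, v) = 0 (f(g, v) = -3*(0 + 0*v) = -3*(0 + 0) = -3*0 = 0)
t(O) = O
k(A) = √206 (k(A) = √(-1*4 + 210) = √(-4 + 210) = √206)
-104840 - k(f(-16, -15)) = -104840 - √206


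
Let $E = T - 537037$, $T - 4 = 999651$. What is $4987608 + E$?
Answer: $5450226$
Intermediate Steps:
$T = 999655$ ($T = 4 + 999651 = 999655$)
$E = 462618$ ($E = 999655 - 537037 = 462618$)
$4987608 + E = 4987608 + 462618 = 5450226$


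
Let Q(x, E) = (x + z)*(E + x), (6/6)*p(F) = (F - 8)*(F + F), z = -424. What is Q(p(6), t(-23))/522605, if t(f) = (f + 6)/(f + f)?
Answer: 243488/12019915 ≈ 0.020257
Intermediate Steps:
t(f) = (6 + f)/(2*f) (t(f) = (6 + f)/((2*f)) = (6 + f)*(1/(2*f)) = (6 + f)/(2*f))
p(F) = 2*F*(-8 + F) (p(F) = (F - 8)*(F + F) = (-8 + F)*(2*F) = 2*F*(-8 + F))
Q(x, E) = (-424 + x)*(E + x) (Q(x, E) = (x - 424)*(E + x) = (-424 + x)*(E + x))
Q(p(6), t(-23))/522605 = ((2*6*(-8 + 6))² - 212*(6 - 23)/(-23) - 848*6*(-8 + 6) + ((½)*(6 - 23)/(-23))*(2*6*(-8 + 6)))/522605 = ((2*6*(-2))² - 212*(-1)*(-17)/23 - 848*6*(-2) + ((½)*(-1/23)*(-17))*(2*6*(-2)))*(1/522605) = ((-24)² - 424*17/46 - 424*(-24) + (17/46)*(-24))*(1/522605) = (576 - 3604/23 + 10176 - 204/23)*(1/522605) = (243488/23)*(1/522605) = 243488/12019915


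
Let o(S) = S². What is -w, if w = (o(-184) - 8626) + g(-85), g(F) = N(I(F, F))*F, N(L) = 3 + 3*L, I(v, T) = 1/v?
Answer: -24978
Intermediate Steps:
g(F) = F*(3 + 3/F) (g(F) = (3 + 3/F)*F = F*(3 + 3/F))
w = 24978 (w = ((-184)² - 8626) + (3 + 3*(-85)) = (33856 - 8626) + (3 - 255) = 25230 - 252 = 24978)
-w = -1*24978 = -24978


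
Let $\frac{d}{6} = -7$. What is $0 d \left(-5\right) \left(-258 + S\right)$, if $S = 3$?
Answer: $0$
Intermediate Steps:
$d = -42$ ($d = 6 \left(-7\right) = -42$)
$0 d \left(-5\right) \left(-258 + S\right) = 0 \left(-42\right) \left(-5\right) \left(-258 + 3\right) = 0 \left(-5\right) \left(-255\right) = 0 \left(-255\right) = 0$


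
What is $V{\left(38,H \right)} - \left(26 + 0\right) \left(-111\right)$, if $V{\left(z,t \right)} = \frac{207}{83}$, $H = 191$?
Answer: $\frac{239745}{83} \approx 2888.5$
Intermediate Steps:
$V{\left(z,t \right)} = \frac{207}{83}$ ($V{\left(z,t \right)} = 207 \cdot \frac{1}{83} = \frac{207}{83}$)
$V{\left(38,H \right)} - \left(26 + 0\right) \left(-111\right) = \frac{207}{83} - \left(26 + 0\right) \left(-111\right) = \frac{207}{83} - 26 \left(-111\right) = \frac{207}{83} - -2886 = \frac{207}{83} + 2886 = \frac{239745}{83}$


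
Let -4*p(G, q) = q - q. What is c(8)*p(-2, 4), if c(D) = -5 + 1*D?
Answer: 0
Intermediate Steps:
p(G, q) = 0 (p(G, q) = -(q - q)/4 = -¼*0 = 0)
c(D) = -5 + D
c(8)*p(-2, 4) = (-5 + 8)*0 = 3*0 = 0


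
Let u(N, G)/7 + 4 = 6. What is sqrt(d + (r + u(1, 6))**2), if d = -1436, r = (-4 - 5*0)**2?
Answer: 2*I*sqrt(134) ≈ 23.152*I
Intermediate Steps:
r = 16 (r = (-4 + 0)**2 = (-4)**2 = 16)
u(N, G) = 14 (u(N, G) = -28 + 7*6 = -28 + 42 = 14)
sqrt(d + (r + u(1, 6))**2) = sqrt(-1436 + (16 + 14)**2) = sqrt(-1436 + 30**2) = sqrt(-1436 + 900) = sqrt(-536) = 2*I*sqrt(134)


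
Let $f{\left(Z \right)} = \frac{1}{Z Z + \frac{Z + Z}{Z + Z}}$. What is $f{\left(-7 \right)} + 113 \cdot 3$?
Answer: $\frac{16951}{50} \approx 339.02$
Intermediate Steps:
$f{\left(Z \right)} = \frac{1}{1 + Z^{2}}$ ($f{\left(Z \right)} = \frac{1}{Z^{2} + \frac{2 Z}{2 Z}} = \frac{1}{Z^{2} + 2 Z \frac{1}{2 Z}} = \frac{1}{Z^{2} + 1} = \frac{1}{1 + Z^{2}}$)
$f{\left(-7 \right)} + 113 \cdot 3 = \frac{1}{1 + \left(-7\right)^{2}} + 113 \cdot 3 = \frac{1}{1 + 49} + 339 = \frac{1}{50} + 339 = \frac{16951}{50}$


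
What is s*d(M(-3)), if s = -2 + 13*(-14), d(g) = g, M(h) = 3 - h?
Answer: -1104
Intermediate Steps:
s = -184 (s = -2 - 182 = -184)
s*d(M(-3)) = -184*(3 - 1*(-3)) = -184*(3 + 3) = -184*6 = -1104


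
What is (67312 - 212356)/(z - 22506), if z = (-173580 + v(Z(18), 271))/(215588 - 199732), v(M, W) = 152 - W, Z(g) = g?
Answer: 2299817664/357028835 ≈ 6.4415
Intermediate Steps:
z = -173699/15856 (z = (-173580 + (152 - 1*271))/(215588 - 199732) = (-173580 + (152 - 271))/15856 = (-173580 - 119)*(1/15856) = -173699*1/15856 = -173699/15856 ≈ -10.955)
(67312 - 212356)/(z - 22506) = (67312 - 212356)/(-173699/15856 - 22506) = -145044/(-357028835/15856) = -145044*(-15856/357028835) = 2299817664/357028835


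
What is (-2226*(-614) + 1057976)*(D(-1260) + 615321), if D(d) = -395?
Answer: 1491035669240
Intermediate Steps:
(-2226*(-614) + 1057976)*(D(-1260) + 615321) = (-2226*(-614) + 1057976)*(-395 + 615321) = (1366764 + 1057976)*614926 = 2424740*614926 = 1491035669240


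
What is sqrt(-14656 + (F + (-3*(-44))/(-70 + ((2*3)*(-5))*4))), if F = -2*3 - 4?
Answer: 2*I*sqrt(33091730)/95 ≈ 121.11*I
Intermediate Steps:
F = -10 (F = -6 - 4 = -10)
sqrt(-14656 + (F + (-3*(-44))/(-70 + ((2*3)*(-5))*4))) = sqrt(-14656 + (-10 + (-3*(-44))/(-70 + ((2*3)*(-5))*4))) = sqrt(-14656 + (-10 + 132/(-70 + (6*(-5))*4))) = sqrt(-14656 + (-10 + 132/(-70 - 30*4))) = sqrt(-14656 + (-10 + 132/(-70 - 120))) = sqrt(-14656 + (-10 + 132/(-190))) = sqrt(-14656 + (-10 - 1/190*132)) = sqrt(-14656 + (-10 - 66/95)) = sqrt(-14656 - 1016/95) = sqrt(-1393336/95) = 2*I*sqrt(33091730)/95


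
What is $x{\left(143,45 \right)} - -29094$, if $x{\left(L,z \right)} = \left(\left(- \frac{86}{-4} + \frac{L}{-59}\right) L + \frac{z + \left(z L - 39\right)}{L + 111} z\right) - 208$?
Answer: $\frac{245433431}{7493} \approx 32755.0$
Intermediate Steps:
$x{\left(L,z \right)} = -208 + L \left(\frac{43}{2} - \frac{L}{59}\right) + \frac{z \left(-39 + z + L z\right)}{111 + L}$ ($x{\left(L,z \right)} = \left(\left(\left(-86\right) \left(- \frac{1}{4}\right) + L \left(- \frac{1}{59}\right)\right) L + \frac{z + \left(L z - 39\right)}{111 + L} z\right) - 208 = \left(\left(\frac{43}{2} - \frac{L}{59}\right) L + \frac{z + \left(-39 + L z\right)}{111 + L} z\right) - 208 = \left(L \left(\frac{43}{2} - \frac{L}{59}\right) + \frac{-39 + z + L z}{111 + L} z\right) - 208 = \left(L \left(\frac{43}{2} - \frac{L}{59}\right) + \frac{z \left(-39 + z + L z\right)}{111 + L}\right) - 208 = -208 + L \left(\frac{43}{2} - \frac{L}{59}\right) + \frac{z \left(-39 + z + L z\right)}{111 + L}$)
$x{\left(143,45 \right)} - -29094 = \frac{-23088 + 45^{2} - 1755 - \frac{143^{3}}{59} + \frac{2315 \cdot 143^{2}}{118} + \frac{4357}{2} \cdot 143 + 143 \cdot 45^{2}}{111 + 143} - -29094 = \frac{-23088 + 2025 - 1755 - \frac{2924207}{59} + \frac{2315}{118} \cdot 20449 + \frac{623051}{2} + 143 \cdot 2025}{254} + 29094 = \frac{-23088 + 2025 - 1755 - \frac{2924207}{59} + \frac{47339435}{118} + \frac{623051}{2} + 289575}{254} + 29094 = \frac{1}{254} \cdot \frac{54864178}{59} + 29094 = \frac{27432089}{7493} + 29094 = \frac{245433431}{7493}$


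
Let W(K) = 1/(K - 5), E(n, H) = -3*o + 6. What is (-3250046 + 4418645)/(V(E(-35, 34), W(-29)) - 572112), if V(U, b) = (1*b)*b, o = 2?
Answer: -1350900444/661361471 ≈ -2.0426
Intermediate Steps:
E(n, H) = 0 (E(n, H) = -3*2 + 6 = -6 + 6 = 0)
W(K) = 1/(-5 + K)
V(U, b) = b² (V(U, b) = b*b = b²)
(-3250046 + 4418645)/(V(E(-35, 34), W(-29)) - 572112) = (-3250046 + 4418645)/((1/(-5 - 29))² - 572112) = 1168599/((1/(-34))² - 572112) = 1168599/((-1/34)² - 572112) = 1168599/(1/1156 - 572112) = 1168599/(-661361471/1156) = 1168599*(-1156/661361471) = -1350900444/661361471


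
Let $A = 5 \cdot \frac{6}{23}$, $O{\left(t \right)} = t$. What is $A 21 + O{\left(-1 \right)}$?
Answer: $\frac{607}{23} \approx 26.391$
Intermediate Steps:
$A = \frac{30}{23}$ ($A = 5 \cdot 6 \cdot \frac{1}{23} = 5 \cdot \frac{6}{23} = \frac{30}{23} \approx 1.3043$)
$A 21 + O{\left(-1 \right)} = \frac{30}{23} \cdot 21 - 1 = \frac{630}{23} - 1 = \frac{607}{23}$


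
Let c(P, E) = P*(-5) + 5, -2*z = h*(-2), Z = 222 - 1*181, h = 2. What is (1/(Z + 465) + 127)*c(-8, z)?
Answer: 2891835/506 ≈ 5715.1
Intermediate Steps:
Z = 41 (Z = 222 - 181 = 41)
z = 2 (z = -(-2) = -1/2*(-4) = 2)
c(P, E) = 5 - 5*P (c(P, E) = -5*P + 5 = 5 - 5*P)
(1/(Z + 465) + 127)*c(-8, z) = (1/(41 + 465) + 127)*(5 - 5*(-8)) = (1/506 + 127)*(5 + 40) = (1/506 + 127)*45 = (64263/506)*45 = 2891835/506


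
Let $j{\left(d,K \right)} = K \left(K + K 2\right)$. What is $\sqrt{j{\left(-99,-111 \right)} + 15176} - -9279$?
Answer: $9279 + \sqrt{52139} \approx 9507.3$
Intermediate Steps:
$j{\left(d,K \right)} = 3 K^{2}$ ($j{\left(d,K \right)} = K \left(K + 2 K\right) = K 3 K = 3 K^{2}$)
$\sqrt{j{\left(-99,-111 \right)} + 15176} - -9279 = \sqrt{3 \left(-111\right)^{2} + 15176} - -9279 = \sqrt{3 \cdot 12321 + 15176} + 9279 = \sqrt{36963 + 15176} + 9279 = \sqrt{52139} + 9279 = 9279 + \sqrt{52139}$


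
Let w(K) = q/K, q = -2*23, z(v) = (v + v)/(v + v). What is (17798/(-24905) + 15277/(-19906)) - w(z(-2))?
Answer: 22070150107/495758930 ≈ 44.518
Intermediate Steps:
z(v) = 1 (z(v) = (2*v)/((2*v)) = (2*v)*(1/(2*v)) = 1)
q = -46
w(K) = -46/K
(17798/(-24905) + 15277/(-19906)) - w(z(-2)) = (17798/(-24905) + 15277/(-19906)) - (-46)/1 = (17798*(-1/24905) + 15277*(-1/19906)) - (-46) = (-17798/24905 - 15277/19906) - 1*(-46) = -734760673/495758930 + 46 = 22070150107/495758930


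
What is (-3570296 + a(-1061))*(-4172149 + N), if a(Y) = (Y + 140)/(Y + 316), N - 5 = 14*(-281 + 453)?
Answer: 11090954022255864/745 ≈ 1.4887e+13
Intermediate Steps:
N = 2413 (N = 5 + 14*(-281 + 453) = 5 + 14*172 = 5 + 2408 = 2413)
a(Y) = (140 + Y)/(316 + Y)
(-3570296 + a(-1061))*(-4172149 + N) = (-3570296 + (140 - 1061)/(316 - 1061))*(-4172149 + 2413) = (-3570296 - 921/(-745))*(-4169736) = (-3570296 - 1/745*(-921))*(-4169736) = (-3570296 + 921/745)*(-4169736) = -2659869599/745*(-4169736) = 11090954022255864/745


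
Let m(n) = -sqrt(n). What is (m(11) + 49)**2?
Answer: (49 - sqrt(11))**2 ≈ 2087.0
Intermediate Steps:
(m(11) + 49)**2 = (-sqrt(11) + 49)**2 = (49 - sqrt(11))**2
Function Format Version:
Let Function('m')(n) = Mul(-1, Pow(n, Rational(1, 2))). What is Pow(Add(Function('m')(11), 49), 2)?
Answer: Pow(Add(49, Mul(-1, Pow(11, Rational(1, 2)))), 2) ≈ 2087.0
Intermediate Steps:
Pow(Add(Function('m')(11), 49), 2) = Pow(Add(Mul(-1, Pow(11, Rational(1, 2))), 49), 2) = Pow(Add(49, Mul(-1, Pow(11, Rational(1, 2)))), 2)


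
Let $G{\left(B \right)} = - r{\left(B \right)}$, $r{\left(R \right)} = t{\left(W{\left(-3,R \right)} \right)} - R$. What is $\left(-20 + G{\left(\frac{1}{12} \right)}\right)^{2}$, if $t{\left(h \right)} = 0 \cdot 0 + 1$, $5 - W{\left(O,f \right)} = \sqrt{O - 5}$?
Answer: $\frac{63001}{144} \approx 437.51$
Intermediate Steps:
$W{\left(O,f \right)} = 5 - \sqrt{-5 + O}$ ($W{\left(O,f \right)} = 5 - \sqrt{O - 5} = 5 - \sqrt{-5 + O}$)
$t{\left(h \right)} = 1$ ($t{\left(h \right)} = 0 + 1 = 1$)
$r{\left(R \right)} = 1 - R$
$G{\left(B \right)} = -1 + B$ ($G{\left(B \right)} = - (1 - B) = -1 + B$)
$\left(-20 + G{\left(\frac{1}{12} \right)}\right)^{2} = \left(-20 - \left(1 - \frac{1}{12}\right)\right)^{2} = \left(-20 + \left(-1 + \frac{1}{12}\right)\right)^{2} = \left(-20 - \frac{11}{12}\right)^{2} = \left(- \frac{251}{12}\right)^{2} = \frac{63001}{144}$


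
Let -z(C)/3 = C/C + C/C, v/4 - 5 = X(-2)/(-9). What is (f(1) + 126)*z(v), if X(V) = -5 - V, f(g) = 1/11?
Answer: -8322/11 ≈ -756.54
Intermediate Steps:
f(g) = 1/11
v = 64/3 (v = 20 + 4*((-5 - 1*(-2))/(-9)) = 20 + 4*((-5 + 2)*(-1/9)) = 20 + 4*(-3*(-1/9)) = 20 + 4*(1/3) = 20 + 4/3 = 64/3 ≈ 21.333)
z(C) = -6 (z(C) = -3*(C/C + C/C) = -3*(1 + 1) = -3*2 = -6)
(f(1) + 126)*z(v) = (1/11 + 126)*(-6) = (1387/11)*(-6) = -8322/11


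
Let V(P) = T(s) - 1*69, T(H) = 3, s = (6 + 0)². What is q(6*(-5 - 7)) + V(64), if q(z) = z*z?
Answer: 5118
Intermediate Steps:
s = 36 (s = 6² = 36)
V(P) = -66 (V(P) = 3 - 1*69 = 3 - 69 = -66)
q(z) = z²
q(6*(-5 - 7)) + V(64) = (6*(-5 - 7))² - 66 = (6*(-12))² - 66 = (-72)² - 66 = 5184 - 66 = 5118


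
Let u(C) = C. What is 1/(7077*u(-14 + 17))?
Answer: 1/21231 ≈ 4.7101e-5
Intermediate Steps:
1/(7077*u(-14 + 17)) = 1/(7077*(-14 + 17)) = (1/7077)/3 = (1/7077)*(1/3) = 1/21231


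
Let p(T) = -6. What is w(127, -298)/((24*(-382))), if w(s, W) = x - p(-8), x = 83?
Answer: -89/9168 ≈ -0.0097077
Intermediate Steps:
w(s, W) = 89 (w(s, W) = 83 - 1*(-6) = 83 + 6 = 89)
w(127, -298)/((24*(-382))) = 89/((24*(-382))) = 89/(-9168) = 89*(-1/9168) = -89/9168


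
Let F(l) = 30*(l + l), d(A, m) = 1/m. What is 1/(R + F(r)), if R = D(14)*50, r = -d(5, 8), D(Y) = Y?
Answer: 2/1385 ≈ 0.0014440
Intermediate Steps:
r = -1/8 ≈ -0.12500
F(l) = 60*l (F(l) = 30*(2*l) = 60*l)
R = 700 (R = 14*50 = 700)
1/(R + F(r)) = 1/(700 + 60*(-1/8)) = 1/(700 - 15/2) = 1/(1385/2) = 2/1385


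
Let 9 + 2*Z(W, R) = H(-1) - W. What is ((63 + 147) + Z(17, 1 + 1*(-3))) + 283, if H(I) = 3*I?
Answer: 957/2 ≈ 478.50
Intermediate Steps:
Z(W, R) = -6 - W/2 (Z(W, R) = -9/2 + (3*(-1) - W)/2 = -9/2 + (-3 - W)/2 = -9/2 + (-3/2 - W/2) = -6 - W/2)
((63 + 147) + Z(17, 1 + 1*(-3))) + 283 = ((63 + 147) + (-6 - ½*17)) + 283 = (210 + (-6 - 17/2)) + 283 = (210 - 29/2) + 283 = 391/2 + 283 = 957/2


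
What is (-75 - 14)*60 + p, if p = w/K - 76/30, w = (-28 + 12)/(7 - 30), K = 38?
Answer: -35020186/6555 ≈ -5342.5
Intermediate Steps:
w = 16/23 (w = -16/(-23) = -16*(-1/23) = 16/23 ≈ 0.69565)
p = -16486/6555 (p = (16/23)/38 - 76/30 = (16/23)*(1/38) - 76*1/30 = 8/437 - 38/15 = -16486/6555 ≈ -2.5150)
(-75 - 14)*60 + p = (-75 - 14)*60 - 16486/6555 = -89*60 - 16486/6555 = -5340 - 16486/6555 = -35020186/6555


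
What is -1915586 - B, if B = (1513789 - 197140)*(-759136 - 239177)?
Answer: 1314425897551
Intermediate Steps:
B = -1314427813137 (B = 1316649*(-998313) = -1314427813137)
-1915586 - B = -1915586 - 1*(-1314427813137) = -1915586 + 1314427813137 = 1314425897551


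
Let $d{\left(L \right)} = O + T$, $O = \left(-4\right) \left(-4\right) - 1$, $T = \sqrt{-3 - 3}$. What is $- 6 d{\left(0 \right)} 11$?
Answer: $-990 - 66 i \sqrt{6} \approx -990.0 - 161.67 i$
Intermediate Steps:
$T = i \sqrt{6}$ ($T = \sqrt{-6} = i \sqrt{6} \approx 2.4495 i$)
$O = 15$ ($O = 16 - 1 = 15$)
$d{\left(L \right)} = 15 + i \sqrt{6}$
$- 6 d{\left(0 \right)} 11 = - 6 \left(15 + i \sqrt{6}\right) 11 = \left(-90 - 6 i \sqrt{6}\right) 11 = -990 - 66 i \sqrt{6}$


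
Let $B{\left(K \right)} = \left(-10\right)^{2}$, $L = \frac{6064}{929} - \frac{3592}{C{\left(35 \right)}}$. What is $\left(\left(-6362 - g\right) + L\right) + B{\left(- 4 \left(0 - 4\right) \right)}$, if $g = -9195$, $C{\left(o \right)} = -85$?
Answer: $\frac{235456753}{78965} \approx 2981.8$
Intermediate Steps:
$L = \frac{3852408}{78965}$ ($L = \frac{6064}{929} - \frac{3592}{-85} = 6064 \cdot \frac{1}{929} - - \frac{3592}{85} = \frac{6064}{929} + \frac{3592}{85} = \frac{3852408}{78965} \approx 48.786$)
$B{\left(K \right)} = 100$
$\left(\left(-6362 - g\right) + L\right) + B{\left(- 4 \left(0 - 4\right) \right)} = \left(\left(-6362 - -9195\right) + \frac{3852408}{78965}\right) + 100 = \left(\left(-6362 + 9195\right) + \frac{3852408}{78965}\right) + 100 = \left(2833 + \frac{3852408}{78965}\right) + 100 = \frac{227560253}{78965} + 100 = \frac{235456753}{78965}$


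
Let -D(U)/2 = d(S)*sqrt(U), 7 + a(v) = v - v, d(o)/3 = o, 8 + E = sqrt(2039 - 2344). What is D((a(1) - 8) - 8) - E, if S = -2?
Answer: 8 - I*sqrt(305) + 12*I*sqrt(23) ≈ 8.0 + 40.086*I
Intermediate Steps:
E = -8 + I*sqrt(305) (E = -8 + sqrt(2039 - 2344) = -8 + sqrt(-305) = -8 + I*sqrt(305) ≈ -8.0 + 17.464*I)
d(o) = 3*o
a(v) = -7 (a(v) = -7 + (v - v) = -7 + 0 = -7)
D(U) = 12*sqrt(U) (D(U) = -2*3*(-2)*sqrt(U) = -(-12)*sqrt(U) = 12*sqrt(U))
D((a(1) - 8) - 8) - E = 12*sqrt((-7 - 8) - 8) - (-8 + I*sqrt(305)) = 12*sqrt(-15 - 8) + (8 - I*sqrt(305)) = 12*sqrt(-23) + (8 - I*sqrt(305)) = 12*(I*sqrt(23)) + (8 - I*sqrt(305)) = 12*I*sqrt(23) + (8 - I*sqrt(305)) = 8 - I*sqrt(305) + 12*I*sqrt(23)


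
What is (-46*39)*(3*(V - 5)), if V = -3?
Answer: 43056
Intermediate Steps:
(-46*39)*(3*(V - 5)) = (-46*39)*(3*(-3 - 5)) = -5382*(-8) = -1794*(-24) = 43056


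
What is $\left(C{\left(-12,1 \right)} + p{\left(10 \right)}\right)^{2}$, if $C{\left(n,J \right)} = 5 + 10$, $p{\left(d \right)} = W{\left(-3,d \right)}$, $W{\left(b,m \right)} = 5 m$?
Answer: $4225$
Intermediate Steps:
$p{\left(d \right)} = 5 d$
$C{\left(n,J \right)} = 15$
$\left(C{\left(-12,1 \right)} + p{\left(10 \right)}\right)^{2} = \left(15 + 5 \cdot 10\right)^{2} = \left(15 + 50\right)^{2} = 65^{2} = 4225$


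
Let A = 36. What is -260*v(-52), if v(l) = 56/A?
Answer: -3640/9 ≈ -404.44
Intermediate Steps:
v(l) = 14/9 (v(l) = 56/36 = 56*(1/36) = 14/9)
-260*v(-52) = -260*14/9 = -3640/9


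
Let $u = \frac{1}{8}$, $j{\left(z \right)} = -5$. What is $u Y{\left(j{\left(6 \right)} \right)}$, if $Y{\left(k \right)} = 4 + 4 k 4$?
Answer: $- \frac{19}{2} \approx -9.5$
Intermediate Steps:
$u = \frac{1}{8} \approx 0.125$
$Y{\left(k \right)} = 4 + 16 k$
$u Y{\left(j{\left(6 \right)} \right)} = \frac{4 + 16 \left(-5\right)}{8} = \frac{4 - 80}{8} = \frac{1}{8} \left(-76\right) = - \frac{19}{2}$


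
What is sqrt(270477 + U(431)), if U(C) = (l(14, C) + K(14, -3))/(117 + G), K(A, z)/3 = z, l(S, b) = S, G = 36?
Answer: sqrt(703510762)/51 ≈ 520.07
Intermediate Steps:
K(A, z) = 3*z
U(C) = 5/153 (U(C) = (14 + 3*(-3))/(117 + 36) = (14 - 9)/153 = 5*(1/153) = 5/153)
sqrt(270477 + U(431)) = sqrt(270477 + 5/153) = sqrt(41382986/153) = sqrt(703510762)/51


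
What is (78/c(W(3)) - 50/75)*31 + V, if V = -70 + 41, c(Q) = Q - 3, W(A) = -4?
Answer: -8297/21 ≈ -395.10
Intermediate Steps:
c(Q) = -3 + Q
V = -29
(78/c(W(3)) - 50/75)*31 + V = (78/(-3 - 4) - 50/75)*31 - 29 = (78/(-7) - 50*1/75)*31 - 29 = (78*(-⅐) - ⅔)*31 - 29 = (-78/7 - ⅔)*31 - 29 = -248/21*31 - 29 = -7688/21 - 29 = -8297/21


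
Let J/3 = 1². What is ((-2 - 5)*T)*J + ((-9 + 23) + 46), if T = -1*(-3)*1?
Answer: -3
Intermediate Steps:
T = 3 (T = 3*1 = 3)
J = 3 (J = 3*1² = 3*1 = 3)
((-2 - 5)*T)*J + ((-9 + 23) + 46) = ((-2 - 5)*3)*3 + ((-9 + 23) + 46) = -7*3*3 + (14 + 46) = -21*3 + 60 = -63 + 60 = -3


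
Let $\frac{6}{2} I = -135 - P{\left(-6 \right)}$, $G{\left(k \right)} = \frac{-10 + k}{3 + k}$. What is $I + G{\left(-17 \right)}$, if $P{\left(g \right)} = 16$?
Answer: $- \frac{2033}{42} \approx -48.405$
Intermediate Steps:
$G{\left(k \right)} = \frac{-10 + k}{3 + k}$
$I = - \frac{151}{3}$ ($I = \frac{-135 - 16}{3} = \frac{1}{3} \left(-151\right) = - \frac{151}{3} \approx -50.333$)
$I + G{\left(-17 \right)} = - \frac{151}{3} + \frac{-10 - 17}{3 - 17} = - \frac{151}{3} + \frac{1}{-14} \left(-27\right) = - \frac{151}{3} - - \frac{27}{14} = - \frac{151}{3} + \frac{27}{14} = - \frac{2033}{42}$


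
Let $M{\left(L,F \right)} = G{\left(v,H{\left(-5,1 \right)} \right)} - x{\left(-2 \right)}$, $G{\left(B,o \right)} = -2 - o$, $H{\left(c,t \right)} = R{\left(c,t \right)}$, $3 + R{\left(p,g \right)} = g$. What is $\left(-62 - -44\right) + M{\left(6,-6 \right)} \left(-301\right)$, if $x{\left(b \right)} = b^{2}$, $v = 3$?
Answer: $1186$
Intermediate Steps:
$R{\left(p,g \right)} = -3 + g$
$H{\left(c,t \right)} = -3 + t$
$M{\left(L,F \right)} = -4$ ($M{\left(L,F \right)} = \left(-2 - \left(-3 + 1\right)\right) - \left(-2\right)^{2} = \left(-2 - -2\right) - 4 = \left(-2 + 2\right) - 4 = 0 - 4 = -4$)
$\left(-62 - -44\right) + M{\left(6,-6 \right)} \left(-301\right) = \left(-62 - -44\right) - -1204 = \left(-62 + 44\right) + 1204 = -18 + 1204 = 1186$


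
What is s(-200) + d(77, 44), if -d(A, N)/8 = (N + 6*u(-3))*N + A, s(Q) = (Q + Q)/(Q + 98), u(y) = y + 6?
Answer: -1144240/51 ≈ -22436.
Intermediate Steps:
u(y) = 6 + y
s(Q) = 2*Q/(98 + Q) (s(Q) = (2*Q)/(98 + Q) = 2*Q/(98 + Q))
d(A, N) = -8*A - 8*N*(18 + N) (d(A, N) = -8*((N + 6*(6 - 3))*N + A) = -8*((N + 6*3)*N + A) = -8*((N + 18)*N + A) = -8*((18 + N)*N + A) = -8*(N*(18 + N) + A) = -8*(A + N*(18 + N)) = -8*A - 8*N*(18 + N))
s(-200) + d(77, 44) = 2*(-200)/(98 - 200) + (-144*44 - 8*77 - 8*44²) = 2*(-200)/(-102) + (-6336 - 616 - 8*1936) = 2*(-200)*(-1/102) + (-6336 - 616 - 15488) = 200/51 - 22440 = -1144240/51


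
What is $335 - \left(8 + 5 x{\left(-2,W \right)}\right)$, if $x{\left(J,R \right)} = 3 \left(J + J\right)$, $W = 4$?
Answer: $387$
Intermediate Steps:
$x{\left(J,R \right)} = 6 J$ ($x{\left(J,R \right)} = 3 \cdot 2 J = 6 J$)
$335 - \left(8 + 5 x{\left(-2,W \right)}\right) = 335 - \left(8 + 5 \cdot 6 \left(-2\right)\right) = 335 - -52 = 335 + \left(60 - 8\right) = 335 + 52 = 387$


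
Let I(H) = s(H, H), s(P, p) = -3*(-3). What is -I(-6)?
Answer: -9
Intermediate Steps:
s(P, p) = 9
I(H) = 9
-I(-6) = -1*9 = -9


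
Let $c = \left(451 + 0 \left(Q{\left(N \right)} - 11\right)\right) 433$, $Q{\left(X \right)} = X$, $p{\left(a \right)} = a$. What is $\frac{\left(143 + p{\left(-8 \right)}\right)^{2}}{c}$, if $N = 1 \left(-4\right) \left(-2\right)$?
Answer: $\frac{18225}{195283} \approx 0.093326$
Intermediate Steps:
$N = 8$ ($N = \left(-4\right) \left(-2\right) = 8$)
$c = 195283$ ($c = \left(451 + 0 \left(8 - 11\right)\right) 433 = \left(451 + 0 \left(-3\right)\right) 433 = \left(451 + 0\right) 433 = 451 \cdot 433 = 195283$)
$\frac{\left(143 + p{\left(-8 \right)}\right)^{2}}{c} = \frac{\left(143 - 8\right)^{2}}{195283} = 135^{2} \cdot \frac{1}{195283} = 18225 \cdot \frac{1}{195283} = \frac{18225}{195283}$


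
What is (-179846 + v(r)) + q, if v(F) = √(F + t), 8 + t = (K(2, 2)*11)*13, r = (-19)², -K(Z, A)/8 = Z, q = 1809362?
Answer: 1629516 + 3*I*√215 ≈ 1.6295e+6 + 43.989*I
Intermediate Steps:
K(Z, A) = -8*Z
r = 361
t = -2296 (t = -8 + (-8*2*11)*13 = -8 - 16*11*13 = -8 - 176*13 = -8 - 2288 = -2296)
v(F) = √(-2296 + F) (v(F) = √(F - 2296) = √(-2296 + F))
(-179846 + v(r)) + q = (-179846 + √(-2296 + 361)) + 1809362 = (-179846 + √(-1935)) + 1809362 = (-179846 + 3*I*√215) + 1809362 = 1629516 + 3*I*√215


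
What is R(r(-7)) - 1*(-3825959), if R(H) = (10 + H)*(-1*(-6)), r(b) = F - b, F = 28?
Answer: 3826229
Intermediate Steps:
r(b) = 28 - b
R(H) = 60 + 6*H (R(H) = (10 + H)*6 = 60 + 6*H)
R(r(-7)) - 1*(-3825959) = (60 + 6*(28 - 1*(-7))) - 1*(-3825959) = (60 + 6*(28 + 7)) + 3825959 = (60 + 6*35) + 3825959 = (60 + 210) + 3825959 = 270 + 3825959 = 3826229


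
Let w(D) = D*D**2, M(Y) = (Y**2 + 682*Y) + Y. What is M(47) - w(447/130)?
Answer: 75289755377/2197000 ≈ 34269.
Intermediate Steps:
M(Y) = Y**2 + 683*Y
w(D) = D**3
M(47) - w(447/130) = 47*(683 + 47) - (447/130)**3 = 47*730 - (447*(1/130))**3 = 34310 - (447/130)**3 = 34310 - 1*89314623/2197000 = 34310 - 89314623/2197000 = 75289755377/2197000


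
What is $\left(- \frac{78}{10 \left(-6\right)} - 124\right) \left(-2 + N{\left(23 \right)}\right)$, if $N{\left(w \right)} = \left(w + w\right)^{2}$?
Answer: $- \frac{1296939}{5} \approx -2.5939 \cdot 10^{5}$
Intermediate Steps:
$N{\left(w \right)} = 4 w^{2}$ ($N{\left(w \right)} = \left(2 w\right)^{2} = 4 w^{2}$)
$\left(- \frac{78}{10 \left(-6\right)} - 124\right) \left(-2 + N{\left(23 \right)}\right) = \left(- \frac{78}{10 \left(-6\right)} - 124\right) \left(-2 + 4 \cdot 23^{2}\right) = \left(- \frac{78}{-60} - 124\right) \left(-2 + 4 \cdot 529\right) = \left(\left(-78\right) \left(- \frac{1}{60}\right) - 124\right) \left(-2 + 2116\right) = \left(\frac{13}{10} - 124\right) 2114 = \left(- \frac{1227}{10}\right) 2114 = - \frac{1296939}{5}$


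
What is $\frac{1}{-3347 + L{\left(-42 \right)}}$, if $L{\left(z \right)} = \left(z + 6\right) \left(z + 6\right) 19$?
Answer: $\frac{1}{21277} \approx 4.6999 \cdot 10^{-5}$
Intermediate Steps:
$L{\left(z \right)} = 19 \left(6 + z\right)^{2}$ ($L{\left(z \right)} = \left(6 + z\right) \left(6 + z\right) 19 = \left(6 + z\right)^{2} \cdot 19 = 19 \left(6 + z\right)^{2}$)
$\frac{1}{-3347 + L{\left(-42 \right)}} = \frac{1}{-3347 + 19 \left(6 - 42\right)^{2}} = \frac{1}{-3347 + 19 \left(-36\right)^{2}} = \frac{1}{-3347 + 19 \cdot 1296} = \frac{1}{-3347 + 24624} = \frac{1}{21277}$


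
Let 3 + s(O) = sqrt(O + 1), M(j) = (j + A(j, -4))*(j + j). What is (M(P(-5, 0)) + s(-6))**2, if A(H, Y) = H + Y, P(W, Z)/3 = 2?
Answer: (93 + I*sqrt(5))**2 ≈ 8644.0 + 415.91*I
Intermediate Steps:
P(W, Z) = 6 (P(W, Z) = 3*2 = 6)
M(j) = 2*j*(-4 + 2*j) (M(j) = (j + (j - 4))*(j + j) = (j + (-4 + j))*(2*j) = (-4 + 2*j)*(2*j) = 2*j*(-4 + 2*j))
s(O) = -3 + sqrt(1 + O) (s(O) = -3 + sqrt(O + 1) = -3 + sqrt(1 + O))
(M(P(-5, 0)) + s(-6))**2 = (4*6*(-2 + 6) + (-3 + sqrt(1 - 6)))**2 = (4*6*4 + (-3 + sqrt(-5)))**2 = (96 + (-3 + I*sqrt(5)))**2 = (93 + I*sqrt(5))**2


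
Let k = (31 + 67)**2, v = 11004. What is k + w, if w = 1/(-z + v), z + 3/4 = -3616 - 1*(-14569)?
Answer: 1988032/207 ≈ 9604.0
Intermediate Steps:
z = 43809/4 (z = -3/4 + (-3616 - 1*(-14569)) = -3/4 + (-3616 + 14569) = -3/4 + 10953 = 43809/4 ≈ 10952.)
k = 9604 (k = 98**2 = 9604)
w = 4/207 (w = 1/(-1*43809/4 + 11004) = 1/(-43809/4 + 11004) = 1/(207/4) = 4/207 ≈ 0.019324)
k + w = 9604 + 4/207 = 1988032/207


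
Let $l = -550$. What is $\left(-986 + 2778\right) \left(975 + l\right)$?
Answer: $761600$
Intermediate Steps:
$\left(-986 + 2778\right) \left(975 + l\right) = \left(-986 + 2778\right) \left(975 - 550\right) = 1792 \cdot 425 = 761600$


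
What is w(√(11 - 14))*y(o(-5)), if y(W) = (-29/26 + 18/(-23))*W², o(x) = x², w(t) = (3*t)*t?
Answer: 6384375/598 ≈ 10676.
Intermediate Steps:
w(t) = 3*t²
y(W) = -1135*W²/598 (y(W) = (-29*1/26 + 18*(-1/23))*W² = (-29/26 - 18/23)*W² = -1135*W²/598)
w(√(11 - 14))*y(o(-5)) = (3*(√(11 - 14))²)*(-1135*((-5)²)²/598) = (3*(√(-3))²)*(-1135/598*25²) = (3*(I*√3)²)*(-1135/598*625) = (3*(-3))*(-709375/598) = -9*(-709375/598) = 6384375/598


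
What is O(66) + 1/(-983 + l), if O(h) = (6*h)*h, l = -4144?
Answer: 133999271/5127 ≈ 26136.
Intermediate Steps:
O(h) = 6*h²
O(66) + 1/(-983 + l) = 6*66² + 1/(-983 - 4144) = 6*4356 + 1/(-5127) = 26136 - 1/5127 = 133999271/5127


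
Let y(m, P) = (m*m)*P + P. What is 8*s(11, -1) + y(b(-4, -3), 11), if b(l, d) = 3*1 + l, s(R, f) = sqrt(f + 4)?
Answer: 22 + 8*sqrt(3) ≈ 35.856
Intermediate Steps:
s(R, f) = sqrt(4 + f)
b(l, d) = 3 + l
y(m, P) = P + P*m**2 (y(m, P) = m**2*P + P = P*m**2 + P = P + P*m**2)
8*s(11, -1) + y(b(-4, -3), 11) = 8*sqrt(4 - 1) + 11*(1 + (3 - 4)**2) = 8*sqrt(3) + 11*(1 + (-1)**2) = 8*sqrt(3) + 11*(1 + 1) = 8*sqrt(3) + 11*2 = 8*sqrt(3) + 22 = 22 + 8*sqrt(3)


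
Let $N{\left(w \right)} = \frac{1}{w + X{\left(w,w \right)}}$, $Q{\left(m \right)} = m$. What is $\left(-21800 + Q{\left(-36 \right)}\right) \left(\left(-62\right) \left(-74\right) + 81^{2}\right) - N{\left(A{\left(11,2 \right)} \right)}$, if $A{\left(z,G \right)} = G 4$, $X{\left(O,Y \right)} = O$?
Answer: $- \frac{3895193025}{16} \approx -2.4345 \cdot 10^{8}$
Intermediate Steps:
$A{\left(z,G \right)} = 4 G$
$N{\left(w \right)} = \frac{1}{2 w}$ ($N{\left(w \right)} = \frac{1}{w + w} = \frac{1}{2 w}$)
$\left(-21800 + Q{\left(-36 \right)}\right) \left(\left(-62\right) \left(-74\right) + 81^{2}\right) - N{\left(A{\left(11,2 \right)} \right)} = \left(-21800 - 36\right) \left(\left(-62\right) \left(-74\right) + 81^{2}\right) - \frac{1}{2 \cdot 4 \cdot 2} = - 21836 \left(4588 + 6561\right) - \frac{1}{2 \cdot 8} = \left(-21836\right) 11149 - \frac{1}{2} \cdot \frac{1}{8} = -243449564 - \frac{1}{16} = - \frac{3895193025}{16}$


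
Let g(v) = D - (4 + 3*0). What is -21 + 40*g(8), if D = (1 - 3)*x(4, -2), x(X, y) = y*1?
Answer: -21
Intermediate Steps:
x(X, y) = y
D = 4 (D = (1 - 3)*(-2) = -2*(-2) = 4)
g(v) = 0 (g(v) = 4 - (4 + 3*0) = 4 - (4 + 0) = 4 - 1*4 = 4 - 4 = 0)
-21 + 40*g(8) = -21 + 40*0 = -21 + 0 = -21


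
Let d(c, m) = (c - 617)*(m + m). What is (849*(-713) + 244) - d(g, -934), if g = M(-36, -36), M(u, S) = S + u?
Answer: -1892145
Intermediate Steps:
g = -72 (g = -36 - 36 = -72)
d(c, m) = 2*m*(-617 + c) (d(c, m) = (-617 + c)*(2*m) = 2*m*(-617 + c))
(849*(-713) + 244) - d(g, -934) = (849*(-713) + 244) - 2*(-934)*(-617 - 72) = (-605337 + 244) - 2*(-934)*(-689) = -605093 - 1*1287052 = -605093 - 1287052 = -1892145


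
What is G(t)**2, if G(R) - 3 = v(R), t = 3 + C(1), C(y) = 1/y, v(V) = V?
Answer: 49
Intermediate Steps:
C(y) = 1/y
t = 4 (t = 3 + 1/1 = 3 + 1 = 4)
G(R) = 3 + R
G(t)**2 = (3 + 4)**2 = 7**2 = 49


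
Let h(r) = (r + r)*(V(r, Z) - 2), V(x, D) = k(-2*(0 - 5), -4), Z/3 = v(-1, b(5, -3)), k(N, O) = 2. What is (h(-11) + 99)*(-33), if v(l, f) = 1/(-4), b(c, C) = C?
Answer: -3267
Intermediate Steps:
v(l, f) = -¼
Z = -¾ (Z = 3*(-¼) = -¾ ≈ -0.75000)
V(x, D) = 2
h(r) = 0 (h(r) = (r + r)*(2 - 2) = (2*r)*0 = 0)
(h(-11) + 99)*(-33) = (0 + 99)*(-33) = 99*(-33) = -3267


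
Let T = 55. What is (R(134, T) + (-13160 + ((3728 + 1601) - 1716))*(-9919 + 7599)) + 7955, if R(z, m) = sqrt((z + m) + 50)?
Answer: 22156995 + sqrt(239) ≈ 2.2157e+7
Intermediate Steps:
R(z, m) = sqrt(50 + m + z) (R(z, m) = sqrt((m + z) + 50) = sqrt(50 + m + z))
(R(134, T) + (-13160 + ((3728 + 1601) - 1716))*(-9919 + 7599)) + 7955 = (sqrt(50 + 55 + 134) + (-13160 + ((3728 + 1601) - 1716))*(-9919 + 7599)) + 7955 = (sqrt(239) + (-13160 + (5329 - 1716))*(-2320)) + 7955 = (sqrt(239) + (-13160 + 3613)*(-2320)) + 7955 = (sqrt(239) - 9547*(-2320)) + 7955 = (sqrt(239) + 22149040) + 7955 = (22149040 + sqrt(239)) + 7955 = 22156995 + sqrt(239)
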